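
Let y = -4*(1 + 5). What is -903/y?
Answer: 301/8 ≈ 37.625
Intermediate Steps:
y = -24 (y = -4*6 = -24)
-903/y = -903/(-24) = -903*(-1/24) = 301/8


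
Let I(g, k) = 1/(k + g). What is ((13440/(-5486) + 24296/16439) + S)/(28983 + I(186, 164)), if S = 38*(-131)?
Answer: -78579439140300/457417343189027 ≈ -0.17179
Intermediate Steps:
I(g, k) = 1/(g + k)
S = -4978
((13440/(-5486) + 24296/16439) + S)/(28983 + I(186, 164)) = ((13440/(-5486) + 24296/16439) - 4978)/(28983 + 1/(186 + 164)) = ((13440*(-1/5486) + 24296*(1/16439)) - 4978)/(28983 + 1/350) = ((-6720/2743 + 24296/16439) - 4978)/(28983 + 1/350) = (-43826152/45092177 - 4978)/(10144051/350) = -224512683258/45092177*350/10144051 = -78579439140300/457417343189027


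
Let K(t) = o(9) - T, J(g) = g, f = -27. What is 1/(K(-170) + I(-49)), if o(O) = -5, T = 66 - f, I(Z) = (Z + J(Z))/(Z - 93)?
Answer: -71/6909 ≈ -0.010276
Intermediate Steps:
I(Z) = 2*Z/(-93 + Z) (I(Z) = (Z + Z)/(Z - 93) = (2*Z)/(-93 + Z) = 2*Z/(-93 + Z))
T = 93 (T = 66 - 1*(-27) = 66 + 27 = 93)
K(t) = -98 (K(t) = -5 - 1*93 = -5 - 93 = -98)
1/(K(-170) + I(-49)) = 1/(-98 + 2*(-49)/(-93 - 49)) = 1/(-98 + 2*(-49)/(-142)) = 1/(-98 + 2*(-49)*(-1/142)) = 1/(-98 + 49/71) = 1/(-6909/71) = -71/6909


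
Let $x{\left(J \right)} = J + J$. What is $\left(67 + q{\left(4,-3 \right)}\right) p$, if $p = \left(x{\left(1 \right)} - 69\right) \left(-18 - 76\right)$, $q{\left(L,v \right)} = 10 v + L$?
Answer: $258218$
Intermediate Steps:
$x{\left(J \right)} = 2 J$
$q{\left(L,v \right)} = L + 10 v$
$p = 6298$ ($p = \left(2 \cdot 1 - 69\right) \left(-18 - 76\right) = \left(2 - 69\right) \left(-94\right) = \left(-67\right) \left(-94\right) = 6298$)
$\left(67 + q{\left(4,-3 \right)}\right) p = \left(67 + \left(4 + 10 \left(-3\right)\right)\right) 6298 = \left(67 + \left(4 - 30\right)\right) 6298 = \left(67 - 26\right) 6298 = 41 \cdot 6298 = 258218$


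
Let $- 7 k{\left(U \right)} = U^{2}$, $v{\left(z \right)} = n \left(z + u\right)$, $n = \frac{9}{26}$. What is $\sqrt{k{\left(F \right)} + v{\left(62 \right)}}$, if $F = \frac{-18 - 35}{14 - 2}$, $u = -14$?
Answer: $\frac{\sqrt{16490201}}{1092} \approx 3.7187$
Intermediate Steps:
$n = \frac{9}{26}$ ($n = 9 \cdot \frac{1}{26} = \frac{9}{26} \approx 0.34615$)
$v{\left(z \right)} = - \frac{63}{13} + \frac{9 z}{26}$ ($v{\left(z \right)} = \frac{9 \left(z - 14\right)}{26} = \frac{9 \left(-14 + z\right)}{26} = - \frac{63}{13} + \frac{9 z}{26}$)
$F = - \frac{53}{12} \approx -4.4167$
$k{\left(U \right)} = - \frac{U^{2}}{7}$
$\sqrt{k{\left(F \right)} + v{\left(62 \right)}} = \sqrt{- \frac{\left(- \frac{53}{12}\right)^{2}}{7} + \left(- \frac{63}{13} + \frac{9}{26} \cdot 62\right)} = \sqrt{\left(- \frac{1}{7}\right) \frac{2809}{144} + \left(- \frac{63}{13} + \frac{279}{13}\right)} = \sqrt{- \frac{2809}{1008} + \frac{216}{13}} = \sqrt{\frac{181211}{13104}} = \frac{\sqrt{16490201}}{1092}$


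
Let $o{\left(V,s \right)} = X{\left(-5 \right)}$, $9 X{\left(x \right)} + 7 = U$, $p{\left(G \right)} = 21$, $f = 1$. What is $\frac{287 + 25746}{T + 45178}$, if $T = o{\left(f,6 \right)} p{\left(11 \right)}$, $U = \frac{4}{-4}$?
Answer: $\frac{11157}{19354} \approx 0.57647$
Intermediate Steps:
$U = -1$ ($U = 4 \left(- \frac{1}{4}\right) = -1$)
$X{\left(x \right)} = - \frac{8}{9}$ ($X{\left(x \right)} = - \frac{7}{9} + \frac{1}{9} \left(-1\right) = - \frac{7}{9} - \frac{1}{9} = - \frac{8}{9}$)
$o{\left(V,s \right)} = - \frac{8}{9}$
$T = - \frac{56}{3}$ ($T = \left(- \frac{8}{9}\right) 21 = - \frac{56}{3} \approx -18.667$)
$\frac{287 + 25746}{T + 45178} = \frac{287 + 25746}{- \frac{56}{3} + 45178} = \frac{26033}{\frac{135478}{3}} = 26033 \cdot \frac{3}{135478} = \frac{11157}{19354}$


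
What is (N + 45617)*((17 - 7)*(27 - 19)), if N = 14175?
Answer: 4783360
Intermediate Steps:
(N + 45617)*((17 - 7)*(27 - 19)) = (14175 + 45617)*((17 - 7)*(27 - 19)) = 59792*(10*8) = 59792*80 = 4783360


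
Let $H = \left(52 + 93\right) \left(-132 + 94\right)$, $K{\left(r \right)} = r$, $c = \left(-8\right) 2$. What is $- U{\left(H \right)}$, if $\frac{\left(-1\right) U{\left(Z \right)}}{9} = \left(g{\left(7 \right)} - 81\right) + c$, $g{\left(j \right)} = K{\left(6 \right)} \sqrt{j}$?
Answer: $-873 + 54 \sqrt{7} \approx -730.13$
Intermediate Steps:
$c = -16$
$H = -5510$ ($H = 145 \left(-38\right) = -5510$)
$g{\left(j \right)} = 6 \sqrt{j}$
$U{\left(Z \right)} = 873 - 54 \sqrt{7}$ ($U{\left(Z \right)} = - 9 \left(\left(6 \sqrt{7} - 81\right) - 16\right) = - 9 \left(\left(-81 + 6 \sqrt{7}\right) - 16\right) = - 9 \left(-97 + 6 \sqrt{7}\right) = 873 - 54 \sqrt{7}$)
$- U{\left(H \right)} = - (873 - 54 \sqrt{7}) = -873 + 54 \sqrt{7}$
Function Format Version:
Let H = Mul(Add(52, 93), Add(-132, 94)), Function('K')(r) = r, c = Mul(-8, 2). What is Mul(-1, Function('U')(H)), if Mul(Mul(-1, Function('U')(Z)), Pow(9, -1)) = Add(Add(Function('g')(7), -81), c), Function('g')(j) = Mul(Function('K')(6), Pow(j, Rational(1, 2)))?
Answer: Add(-873, Mul(54, Pow(7, Rational(1, 2)))) ≈ -730.13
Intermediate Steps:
c = -16
H = -5510 (H = Mul(145, -38) = -5510)
Function('g')(j) = Mul(6, Pow(j, Rational(1, 2)))
Function('U')(Z) = Add(873, Mul(-54, Pow(7, Rational(1, 2)))) (Function('U')(Z) = Mul(-9, Add(Add(Mul(6, Pow(7, Rational(1, 2))), -81), -16)) = Mul(-9, Add(Add(-81, Mul(6, Pow(7, Rational(1, 2)))), -16)) = Mul(-9, Add(-97, Mul(6, Pow(7, Rational(1, 2))))) = Add(873, Mul(-54, Pow(7, Rational(1, 2)))))
Mul(-1, Function('U')(H)) = Mul(-1, Add(873, Mul(-54, Pow(7, Rational(1, 2))))) = Add(-873, Mul(54, Pow(7, Rational(1, 2))))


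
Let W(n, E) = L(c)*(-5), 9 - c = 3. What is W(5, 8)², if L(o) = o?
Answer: 900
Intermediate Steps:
c = 6 (c = 9 - 1*3 = 9 - 3 = 6)
W(n, E) = -30 (W(n, E) = 6*(-5) = -30)
W(5, 8)² = (-30)² = 900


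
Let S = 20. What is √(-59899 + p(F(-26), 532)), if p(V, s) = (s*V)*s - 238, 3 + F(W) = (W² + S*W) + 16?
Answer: √47770919 ≈ 6911.6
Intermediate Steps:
F(W) = 13 + W² + 20*W (F(W) = -3 + ((W² + 20*W) + 16) = -3 + (16 + W² + 20*W) = 13 + W² + 20*W)
p(V, s) = -238 + V*s² (p(V, s) = (V*s)*s - 238 = V*s² - 238 = -238 + V*s²)
√(-59899 + p(F(-26), 532)) = √(-59899 + (-238 + (13 + (-26)² + 20*(-26))*532²)) = √(-59899 + (-238 + (13 + 676 - 520)*283024)) = √(-59899 + (-238 + 169*283024)) = √(-59899 + (-238 + 47831056)) = √(-59899 + 47830818) = √47770919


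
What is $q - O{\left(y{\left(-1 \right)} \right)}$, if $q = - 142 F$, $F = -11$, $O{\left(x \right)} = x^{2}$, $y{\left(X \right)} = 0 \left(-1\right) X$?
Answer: $1562$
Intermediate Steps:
$y{\left(X \right)} = 0$ ($y{\left(X \right)} = 0 X = 0$)
$q = 1562$ ($q = \left(-142\right) \left(-11\right) = 1562$)
$q - O{\left(y{\left(-1 \right)} \right)} = 1562 - 0^{2} = 1562 - 0 = 1562 + 0 = 1562$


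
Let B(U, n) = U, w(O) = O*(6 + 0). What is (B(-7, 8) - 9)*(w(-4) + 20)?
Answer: 64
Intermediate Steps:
w(O) = 6*O (w(O) = O*6 = 6*O)
(B(-7, 8) - 9)*(w(-4) + 20) = (-7 - 9)*(6*(-4) + 20) = -16*(-24 + 20) = -16*(-4) = 64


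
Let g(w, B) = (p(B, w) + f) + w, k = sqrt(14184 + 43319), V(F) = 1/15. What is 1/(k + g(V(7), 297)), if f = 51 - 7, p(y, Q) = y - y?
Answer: -9915/12501254 + 225*sqrt(57503)/12501254 ≈ 0.0035228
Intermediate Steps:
V(F) = 1/15
p(y, Q) = 0
f = 44
k = sqrt(57503) ≈ 239.80
g(w, B) = 44 + w (g(w, B) = (0 + 44) + w = 44 + w)
1/(k + g(V(7), 297)) = 1/(sqrt(57503) + (44 + 1/15)) = 1/(sqrt(57503) + 661/15) = 1/(661/15 + sqrt(57503))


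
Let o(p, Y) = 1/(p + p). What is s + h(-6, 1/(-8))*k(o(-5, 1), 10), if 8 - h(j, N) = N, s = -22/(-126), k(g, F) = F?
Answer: 20519/252 ≈ 81.425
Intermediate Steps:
o(p, Y) = 1/(2*p)
s = 11/63 (s = -22*(-1/126) = 11/63 ≈ 0.17460)
h(j, N) = 8 - N
s + h(-6, 1/(-8))*k(o(-5, 1), 10) = 11/63 + (8 - 1/(-8))*10 = 11/63 + (8 - 1*(-⅛))*10 = 11/63 + (8 + ⅛)*10 = 11/63 + (65/8)*10 = 11/63 + 325/4 = 20519/252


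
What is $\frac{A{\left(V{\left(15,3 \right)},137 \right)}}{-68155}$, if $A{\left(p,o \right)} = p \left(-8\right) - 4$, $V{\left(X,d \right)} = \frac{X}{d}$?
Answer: $\frac{44}{68155} \approx 0.00064559$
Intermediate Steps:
$A{\left(p,o \right)} = -4 - 8 p$ ($A{\left(p,o \right)} = - 8 p - 4 = -4 - 8 p$)
$\frac{A{\left(V{\left(15,3 \right)},137 \right)}}{-68155} = \frac{-4 - 8 \cdot \frac{15}{3}}{-68155} = \left(-4 - 8 \cdot 15 \cdot \frac{1}{3}\right) \left(- \frac{1}{68155}\right) = \left(-4 - 40\right) \left(- \frac{1}{68155}\right) = \left(-44\right) \left(- \frac{1}{68155}\right) = \frac{44}{68155}$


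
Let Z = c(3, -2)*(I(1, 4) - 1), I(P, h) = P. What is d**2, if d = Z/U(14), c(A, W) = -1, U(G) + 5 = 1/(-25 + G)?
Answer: 0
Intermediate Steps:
U(G) = -5 + 1/(-25 + G)
Z = 0 (Z = -(1 - 1) = -1*0 = 0)
d = 0 (d = 0/(((126 - 5*14)/(-25 + 14))) = 0/(((126 - 70)/(-11))) = 0/((-1/11*56)) = 0/(-56/11) = 0*(-11/56) = 0)
d**2 = 0**2 = 0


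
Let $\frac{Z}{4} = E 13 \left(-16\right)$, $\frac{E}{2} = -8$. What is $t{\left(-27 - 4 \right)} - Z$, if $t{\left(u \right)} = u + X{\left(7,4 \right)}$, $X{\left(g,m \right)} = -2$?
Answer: $-13345$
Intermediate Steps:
$E = -16$ ($E = 2 \left(-8\right) = -16$)
$Z = 13312$ ($Z = 4 \left(-16\right) 13 \left(-16\right) = 4 \left(\left(-208\right) \left(-16\right)\right) = 4 \cdot 3328 = 13312$)
$t{\left(u \right)} = -2 + u$ ($t{\left(u \right)} = u - 2 = -2 + u$)
$t{\left(-27 - 4 \right)} - Z = \left(-2 - 31\right) - 13312 = -33 - 13312 = -13345$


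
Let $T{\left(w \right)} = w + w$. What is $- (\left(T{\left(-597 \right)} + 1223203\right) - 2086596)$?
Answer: $864587$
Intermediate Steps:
$T{\left(w \right)} = 2 w$
$- (\left(T{\left(-597 \right)} + 1223203\right) - 2086596) = - (\left(2 \left(-597\right) + 1223203\right) - 2086596) = - (\left(-1194 + 1223203\right) - 2086596) = - (1222009 - 2086596) = \left(-1\right) \left(-864587\right) = 864587$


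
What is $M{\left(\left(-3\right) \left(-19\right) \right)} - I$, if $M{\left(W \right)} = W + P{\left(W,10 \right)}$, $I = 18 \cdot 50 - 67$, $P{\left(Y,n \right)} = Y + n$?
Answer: $-709$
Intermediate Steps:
$I = 833$ ($I = 900 - 67 = 833$)
$M{\left(W \right)} = 10 + 2 W$ ($M{\left(W \right)} = W + \left(W + 10\right) = W + \left(10 + W\right) = 10 + 2 W$)
$M{\left(\left(-3\right) \left(-19\right) \right)} - I = \left(10 + 2 \left(\left(-3\right) \left(-19\right)\right)\right) - 833 = \left(10 + 2 \cdot 57\right) - 833 = \left(10 + 114\right) - 833 = 124 - 833 = -709$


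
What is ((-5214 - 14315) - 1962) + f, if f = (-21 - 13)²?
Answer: -20335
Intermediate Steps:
f = 1156 (f = (-34)² = 1156)
((-5214 - 14315) - 1962) + f = ((-5214 - 14315) - 1962) + 1156 = (-19529 - 1962) + 1156 = -21491 + 1156 = -20335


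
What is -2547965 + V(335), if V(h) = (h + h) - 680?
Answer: -2547975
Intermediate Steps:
V(h) = -680 + 2*h (V(h) = 2*h - 680 = -680 + 2*h)
-2547965 + V(335) = -2547965 + (-680 + 2*335) = -2547965 + (-680 + 670) = -2547965 - 10 = -2547975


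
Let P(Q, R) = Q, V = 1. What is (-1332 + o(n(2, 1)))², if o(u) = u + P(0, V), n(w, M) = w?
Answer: 1768900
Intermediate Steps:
o(u) = u (o(u) = u + 0 = u)
(-1332 + o(n(2, 1)))² = (-1332 + 2)² = (-1330)² = 1768900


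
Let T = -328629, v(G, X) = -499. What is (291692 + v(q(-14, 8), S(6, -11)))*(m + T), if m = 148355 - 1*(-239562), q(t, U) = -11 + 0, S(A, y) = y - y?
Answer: 17264250584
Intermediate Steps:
S(A, y) = 0
q(t, U) = -11
m = 387917 (m = 148355 + 239562 = 387917)
(291692 + v(q(-14, 8), S(6, -11)))*(m + T) = (291692 - 499)*(387917 - 328629) = 291193*59288 = 17264250584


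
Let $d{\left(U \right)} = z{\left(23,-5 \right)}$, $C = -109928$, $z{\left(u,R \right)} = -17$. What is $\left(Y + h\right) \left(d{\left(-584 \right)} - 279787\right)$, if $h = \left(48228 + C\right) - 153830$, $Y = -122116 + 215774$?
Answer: $34100273088$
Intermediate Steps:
$Y = 93658$
$h = -215530$ ($h = \left(48228 - 109928\right) - 153830 = -61700 - 153830 = -215530$)
$d{\left(U \right)} = -17$
$\left(Y + h\right) \left(d{\left(-584 \right)} - 279787\right) = \left(93658 - 215530\right) \left(-17 - 279787\right) = \left(-121872\right) \left(-279804\right) = 34100273088$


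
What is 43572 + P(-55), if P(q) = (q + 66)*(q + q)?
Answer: 42362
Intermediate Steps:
P(q) = 2*q*(66 + q) (P(q) = (66 + q)*(2*q) = 2*q*(66 + q))
43572 + P(-55) = 43572 + 2*(-55)*(66 - 55) = 43572 + 2*(-55)*11 = 43572 - 1210 = 42362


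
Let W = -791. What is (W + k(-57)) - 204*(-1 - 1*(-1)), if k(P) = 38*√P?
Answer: -791 + 38*I*√57 ≈ -791.0 + 286.89*I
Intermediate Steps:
(W + k(-57)) - 204*(-1 - 1*(-1)) = (-791 + 38*√(-57)) - 204*(-1 - 1*(-1)) = (-791 + 38*(I*√57)) - 204*(-1 + 1) = (-791 + 38*I*√57) - 204*0 = (-791 + 38*I*√57) + 0 = -791 + 38*I*√57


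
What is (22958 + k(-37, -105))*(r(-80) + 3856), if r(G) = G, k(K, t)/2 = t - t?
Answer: 86689408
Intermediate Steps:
k(K, t) = 0 (k(K, t) = 2*(t - t) = 2*0 = 0)
(22958 + k(-37, -105))*(r(-80) + 3856) = (22958 + 0)*(-80 + 3856) = 22958*3776 = 86689408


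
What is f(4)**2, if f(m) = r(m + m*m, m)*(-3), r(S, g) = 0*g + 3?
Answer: 81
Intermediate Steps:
r(S, g) = 3 (r(S, g) = 0 + 3 = 3)
f(m) = -9 (f(m) = 3*(-3) = -9)
f(4)**2 = (-9)**2 = 81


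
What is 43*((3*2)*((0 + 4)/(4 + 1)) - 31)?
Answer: -5633/5 ≈ -1126.6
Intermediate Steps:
43*((3*2)*((0 + 4)/(4 + 1)) - 31) = 43*(6*(4/5) - 31) = 43*(6*(4*(⅕)) - 31) = 43*(6*(⅘) - 31) = 43*(24/5 - 31) = 43*(-131/5) = -5633/5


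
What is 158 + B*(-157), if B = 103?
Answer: -16013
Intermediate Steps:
158 + B*(-157) = 158 + 103*(-157) = 158 - 16171 = -16013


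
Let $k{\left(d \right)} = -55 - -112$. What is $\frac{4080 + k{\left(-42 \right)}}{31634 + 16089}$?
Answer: $\frac{4137}{47723} \approx 0.086688$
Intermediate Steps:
$k{\left(d \right)} = 57$ ($k{\left(d \right)} = -55 + 112 = 57$)
$\frac{4080 + k{\left(-42 \right)}}{31634 + 16089} = \frac{4080 + 57}{31634 + 16089} = \frac{4137}{47723}$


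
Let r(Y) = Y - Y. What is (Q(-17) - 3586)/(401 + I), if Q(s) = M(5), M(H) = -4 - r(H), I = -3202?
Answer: 3590/2801 ≈ 1.2817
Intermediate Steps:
r(Y) = 0
M(H) = -4 (M(H) = -4 - 1*0 = -4 + 0 = -4)
Q(s) = -4
(Q(-17) - 3586)/(401 + I) = (-4 - 3586)/(401 - 3202) = -3590/(-2801) = -3590*(-1/2801) = 3590/2801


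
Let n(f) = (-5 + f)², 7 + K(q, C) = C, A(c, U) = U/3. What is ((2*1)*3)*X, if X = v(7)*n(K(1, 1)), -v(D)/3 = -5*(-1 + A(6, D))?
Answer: 14520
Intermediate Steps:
A(c, U) = U/3 (A(c, U) = U*(⅓) = U/3)
K(q, C) = -7 + C
v(D) = -15 + 5*D (v(D) = -(-15)*(-1 + D/3) = -3*(5 - 5*D/3) = -15 + 5*D)
X = 2420 (X = (-15 + 5*7)*(-5 + (-7 + 1))² = (-15 + 35)*(-5 - 6)² = 20*(-11)² = 20*121 = 2420)
((2*1)*3)*X = ((2*1)*3)*2420 = (2*3)*2420 = 6*2420 = 14520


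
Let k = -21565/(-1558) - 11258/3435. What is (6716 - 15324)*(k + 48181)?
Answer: -58423003179056/140835 ≈ -4.1483e+8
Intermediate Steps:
k = 2975569/281670 (k = -21565*(-1/1558) - 11258*1/3435 = 1135/82 - 11258/3435 = 2975569/281670 ≈ 10.564)
(6716 - 15324)*(k + 48181) = (6716 - 15324)*(2975569/281670 + 48181) = -8608*13574117839/281670 = -58423003179056/140835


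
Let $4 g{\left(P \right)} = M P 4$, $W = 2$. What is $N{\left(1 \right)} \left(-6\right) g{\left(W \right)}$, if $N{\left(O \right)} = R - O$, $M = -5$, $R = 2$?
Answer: $60$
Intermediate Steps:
$N{\left(O \right)} = 2 - O$
$g{\left(P \right)} = - 5 P$ ($g{\left(P \right)} = \frac{- 5 P 4}{4} = \frac{\left(-20\right) P}{4} = - 5 P$)
$N{\left(1 \right)} \left(-6\right) g{\left(W \right)} = \left(2 - 1\right) \left(-6\right) \left(\left(-5\right) 2\right) = \left(2 - 1\right) \left(-6\right) \left(-10\right) = 1 \left(-6\right) \left(-10\right) = \left(-6\right) \left(-10\right) = 60$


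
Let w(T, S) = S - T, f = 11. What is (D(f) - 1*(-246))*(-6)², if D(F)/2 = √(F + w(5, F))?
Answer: 8856 + 72*√17 ≈ 9152.9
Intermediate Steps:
D(F) = 2*√(-5 + 2*F) (D(F) = 2*√(F + (F - 1*5)) = 2*√(F + (F - 5)) = 2*√(F + (-5 + F)) = 2*√(-5 + 2*F))
(D(f) - 1*(-246))*(-6)² = (2*√(-5 + 2*11) - 1*(-246))*(-6)² = (2*√(-5 + 22) + 246)*36 = (2*√17 + 246)*36 = (246 + 2*√17)*36 = 8856 + 72*√17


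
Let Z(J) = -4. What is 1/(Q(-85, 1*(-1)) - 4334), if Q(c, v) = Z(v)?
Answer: -1/4338 ≈ -0.00023052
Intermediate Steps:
Q(c, v) = -4
1/(Q(-85, 1*(-1)) - 4334) = 1/(-4 - 4334) = 1/(-4338) = -1/4338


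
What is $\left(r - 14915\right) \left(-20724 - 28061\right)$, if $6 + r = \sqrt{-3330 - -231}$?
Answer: $727920985 - 48785 i \sqrt{3099} \approx 7.2792 \cdot 10^{8} - 2.7158 \cdot 10^{6} i$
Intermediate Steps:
$r = -6 + i \sqrt{3099}$ ($r = -6 + \sqrt{-3330 - -231} = -6 + \sqrt{-3330 + 231} = -6 + \sqrt{-3099} = -6 + i \sqrt{3099} \approx -6.0 + 55.669 i$)
$\left(r - 14915\right) \left(-20724 - 28061\right) = \left(\left(-6 + i \sqrt{3099}\right) - 14915\right) \left(-20724 - 28061\right) = \left(-14921 + i \sqrt{3099}\right) \left(-48785\right) = 727920985 - 48785 i \sqrt{3099}$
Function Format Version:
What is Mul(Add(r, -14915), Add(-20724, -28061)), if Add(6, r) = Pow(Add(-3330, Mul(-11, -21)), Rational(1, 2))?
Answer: Add(727920985, Mul(-48785, I, Pow(3099, Rational(1, 2)))) ≈ Add(7.2792e+8, Mul(-2.7158e+6, I))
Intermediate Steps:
r = Add(-6, Mul(I, Pow(3099, Rational(1, 2)))) (r = Add(-6, Pow(Add(-3330, Mul(-11, -21)), Rational(1, 2))) = Add(-6, Pow(Add(-3330, 231), Rational(1, 2))) = Add(-6, Pow(-3099, Rational(1, 2))) = Add(-6, Mul(I, Pow(3099, Rational(1, 2)))) ≈ Add(-6.0000, Mul(55.669, I)))
Mul(Add(r, -14915), Add(-20724, -28061)) = Mul(Add(Add(-6, Mul(I, Pow(3099, Rational(1, 2)))), -14915), Add(-20724, -28061)) = Mul(Add(-14921, Mul(I, Pow(3099, Rational(1, 2)))), -48785) = Add(727920985, Mul(-48785, I, Pow(3099, Rational(1, 2))))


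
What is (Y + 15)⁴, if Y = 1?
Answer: 65536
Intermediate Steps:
(Y + 15)⁴ = (1 + 15)⁴ = 16⁴ = 65536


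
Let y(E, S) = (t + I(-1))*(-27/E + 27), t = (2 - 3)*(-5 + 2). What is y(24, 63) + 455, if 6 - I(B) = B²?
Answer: 662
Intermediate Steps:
I(B) = 6 - B²
t = 3 (t = -1*(-3) = 3)
y(E, S) = 216 - 216/E (y(E, S) = (3 + (6 - 1*(-1)²))*(-27/E + 27) = (3 + (6 - 1*1))*(27 - 27/E) = (3 + (6 - 1))*(27 - 27/E) = (3 + 5)*(27 - 27/E) = 8*(27 - 27/E) = 216 - 216/E)
y(24, 63) + 455 = (216 - 216/24) + 455 = (216 - 216*1/24) + 455 = (216 - 9) + 455 = 207 + 455 = 662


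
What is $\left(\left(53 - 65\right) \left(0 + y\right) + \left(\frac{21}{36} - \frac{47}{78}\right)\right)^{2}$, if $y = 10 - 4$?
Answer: $\frac{14025025}{2704} \approx 5186.8$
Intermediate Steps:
$y = 6$ ($y = 10 - 4 = 6$)
$\left(\left(53 - 65\right) \left(0 + y\right) + \left(\frac{21}{36} - \frac{47}{78}\right)\right)^{2} = \left(\left(53 - 65\right) \left(0 + 6\right) + \left(\frac{21}{36} - \frac{47}{78}\right)\right)^{2} = \left(\left(-12\right) 6 + \left(21 \cdot \frac{1}{36} - \frac{47}{78}\right)\right)^{2} = \left(-72 + \left(\frac{7}{12} - \frac{47}{78}\right)\right)^{2} = \left(-72 - \frac{1}{52}\right)^{2} = \left(- \frac{3745}{52}\right)^{2} = \frac{14025025}{2704}$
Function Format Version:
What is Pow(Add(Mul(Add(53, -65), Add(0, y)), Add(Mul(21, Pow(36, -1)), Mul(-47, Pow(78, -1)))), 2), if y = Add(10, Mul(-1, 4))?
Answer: Rational(14025025, 2704) ≈ 5186.8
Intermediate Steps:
y = 6 (y = Add(10, -4) = 6)
Pow(Add(Mul(Add(53, -65), Add(0, y)), Add(Mul(21, Pow(36, -1)), Mul(-47, Pow(78, -1)))), 2) = Pow(Add(Mul(Add(53, -65), Add(0, 6)), Add(Mul(21, Pow(36, -1)), Mul(-47, Pow(78, -1)))), 2) = Pow(Add(Mul(-12, 6), Add(Mul(21, Rational(1, 36)), Mul(-47, Rational(1, 78)))), 2) = Pow(Add(-72, Add(Rational(7, 12), Rational(-47, 78))), 2) = Pow(Add(-72, Rational(-1, 52)), 2) = Pow(Rational(-3745, 52), 2) = Rational(14025025, 2704)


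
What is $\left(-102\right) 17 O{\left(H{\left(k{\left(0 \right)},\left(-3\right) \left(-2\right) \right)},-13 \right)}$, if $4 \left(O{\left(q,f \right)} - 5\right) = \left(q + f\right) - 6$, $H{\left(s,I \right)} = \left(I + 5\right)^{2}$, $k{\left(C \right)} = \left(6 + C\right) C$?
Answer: $-52887$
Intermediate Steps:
$k{\left(C \right)} = C \left(6 + C\right)$
$H{\left(s,I \right)} = \left(5 + I\right)^{2}$
$O{\left(q,f \right)} = \frac{7}{2} + \frac{f}{4} + \frac{q}{4}$ ($O{\left(q,f \right)} = 5 + \frac{\left(q + f\right) - 6}{4} = 5 + \frac{\left(f + q\right) - 6}{4} = 5 + \frac{-6 + f + q}{4} = 5 + \left(- \frac{3}{2} + \frac{f}{4} + \frac{q}{4}\right) = \frac{7}{2} + \frac{f}{4} + \frac{q}{4}$)
$\left(-102\right) 17 O{\left(H{\left(k{\left(0 \right)},\left(-3\right) \left(-2\right) \right)},-13 \right)} = \left(-102\right) 17 \left(\frac{7}{2} + \frac{1}{4} \left(-13\right) + \frac{\left(5 - -6\right)^{2}}{4}\right) = - 1734 \left(\frac{7}{2} - \frac{13}{4} + \frac{\left(5 + 6\right)^{2}}{4}\right) = - 1734 \left(\frac{7}{2} - \frac{13}{4} + \frac{11^{2}}{4}\right) = - 1734 \left(\frac{7}{2} - \frac{13}{4} + \frac{1}{4} \cdot 121\right) = - 1734 \left(\frac{7}{2} - \frac{13}{4} + \frac{121}{4}\right) = \left(-1734\right) \frac{61}{2} = -52887$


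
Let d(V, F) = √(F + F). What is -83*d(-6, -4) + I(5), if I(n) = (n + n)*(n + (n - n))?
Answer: 50 - 166*I*√2 ≈ 50.0 - 234.76*I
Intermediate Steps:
d(V, F) = √2*√F (d(V, F) = √(2*F) = √2*√F)
I(n) = 2*n² (I(n) = (2*n)*(n + 0) = (2*n)*n = 2*n²)
-83*d(-6, -4) + I(5) = -83*√2*√(-4) + 2*5² = -83*√2*2*I + 2*25 = -166*I*√2 + 50 = 50 - 166*I*√2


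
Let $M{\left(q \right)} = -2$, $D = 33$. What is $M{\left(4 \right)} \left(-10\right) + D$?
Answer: $53$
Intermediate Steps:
$M{\left(4 \right)} \left(-10\right) + D = \left(-2\right) \left(-10\right) + 33 = 20 + 33 = 53$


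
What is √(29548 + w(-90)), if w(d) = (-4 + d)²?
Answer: 4*√2399 ≈ 195.92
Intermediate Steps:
√(29548 + w(-90)) = √(29548 + (-4 - 90)²) = √(29548 + (-94)²) = √(29548 + 8836) = √38384 = 4*√2399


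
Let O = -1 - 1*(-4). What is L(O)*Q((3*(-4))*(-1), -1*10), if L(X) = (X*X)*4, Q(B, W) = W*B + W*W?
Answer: -720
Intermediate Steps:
Q(B, W) = W² + B*W (Q(B, W) = B*W + W² = W² + B*W)
O = 3 (O = -1 + 4 = 3)
L(X) = 4*X² (L(X) = X²*4 = 4*X²)
L(O)*Q((3*(-4))*(-1), -1*10) = (4*3²)*((-1*10)*((3*(-4))*(-1) - 1*10)) = (4*9)*(-10*(-12*(-1) - 10)) = 36*(-10*(12 - 10)) = 36*(-10*2) = 36*(-20) = -720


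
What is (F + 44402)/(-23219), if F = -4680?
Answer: -39722/23219 ≈ -1.7108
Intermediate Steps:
(F + 44402)/(-23219) = (-4680 + 44402)/(-23219) = 39722*(-1/23219) = -39722/23219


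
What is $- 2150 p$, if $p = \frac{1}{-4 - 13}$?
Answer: $\frac{2150}{17} \approx 126.47$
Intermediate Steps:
$p = - \frac{1}{17}$ ($p = \frac{1}{-4 - 13} = \frac{1}{-17} = - \frac{1}{17} \approx -0.058824$)
$- 2150 p = \left(-2150\right) \left(- \frac{1}{17}\right) = \frac{2150}{17}$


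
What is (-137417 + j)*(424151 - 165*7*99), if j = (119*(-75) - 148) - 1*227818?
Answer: -115962864248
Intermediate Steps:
j = -236891 (j = (-8925 - 148) - 227818 = -9073 - 227818 = -236891)
(-137417 + j)*(424151 - 165*7*99) = (-137417 - 236891)*(424151 - 165*7*99) = -374308*(424151 - 1155*99) = -374308*(424151 - 114345) = -374308*309806 = -115962864248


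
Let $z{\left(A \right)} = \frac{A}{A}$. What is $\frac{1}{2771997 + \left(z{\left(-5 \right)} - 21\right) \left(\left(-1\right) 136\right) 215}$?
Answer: $\frac{1}{3356797} \approx 2.979 \cdot 10^{-7}$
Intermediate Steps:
$z{\left(A \right)} = 1$
$\frac{1}{2771997 + \left(z{\left(-5 \right)} - 21\right) \left(\left(-1\right) 136\right) 215} = \frac{1}{2771997 + \left(1 - 21\right) \left(\left(-1\right) 136\right) 215} = \frac{1}{2771997 + \left(1 - 21\right) \left(-136\right) 215} = \frac{1}{2771997 + \left(-20\right) \left(-136\right) 215} = \frac{1}{2771997 + 2720 \cdot 215} = \frac{1}{2771997 + 584800} = \frac{1}{3356797}$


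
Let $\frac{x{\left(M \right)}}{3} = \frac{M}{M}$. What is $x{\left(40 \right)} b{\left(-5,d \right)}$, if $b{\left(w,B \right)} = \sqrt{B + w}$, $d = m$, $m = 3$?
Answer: $3 i \sqrt{2} \approx 4.2426 i$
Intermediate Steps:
$d = 3$
$x{\left(M \right)} = 3$ ($x{\left(M \right)} = 3 \frac{M}{M} = 3 \cdot 1 = 3$)
$x{\left(40 \right)} b{\left(-5,d \right)} = 3 \sqrt{3 - 5} = 3 \sqrt{-2} = 3 i \sqrt{2}$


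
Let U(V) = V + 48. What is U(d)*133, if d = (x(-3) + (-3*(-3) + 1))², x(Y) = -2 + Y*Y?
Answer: 44821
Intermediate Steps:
x(Y) = -2 + Y²
d = 289 (d = ((-2 + (-3)²) + (-3*(-3) + 1))² = ((-2 + 9) + (9 + 1))² = (7 + 10)² = 17² = 289)
U(V) = 48 + V
U(d)*133 = (48 + 289)*133 = 337*133 = 44821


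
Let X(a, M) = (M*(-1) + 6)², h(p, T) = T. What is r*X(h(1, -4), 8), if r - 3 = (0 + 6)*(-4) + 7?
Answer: -56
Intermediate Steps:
X(a, M) = (6 - M)² (X(a, M) = (-M + 6)² = (6 - M)²)
r = -14 (r = 3 + ((0 + 6)*(-4) + 7) = 3 + (6*(-4) + 7) = 3 + (-24 + 7) = 3 - 17 = -14)
r*X(h(1, -4), 8) = -14*(-6 + 8)² = -14*2² = -14*4 = -56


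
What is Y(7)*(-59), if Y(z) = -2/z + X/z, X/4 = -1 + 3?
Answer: -354/7 ≈ -50.571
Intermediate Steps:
X = 8 (X = 4*(-1 + 3) = 4*2 = 8)
Y(z) = 6/z (Y(z) = -2/z + 8/z = 6/z)
Y(7)*(-59) = (6/7)*(-59) = -354/7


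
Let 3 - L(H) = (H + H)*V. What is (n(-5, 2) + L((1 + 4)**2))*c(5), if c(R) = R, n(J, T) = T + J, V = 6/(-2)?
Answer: 750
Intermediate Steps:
V = -3 (V = 6*(-1/2) = -3)
n(J, T) = J + T
L(H) = 3 + 6*H (L(H) = 3 - (H + H)*(-3) = 3 - 2*H*(-3) = 3 - (-6)*H = 3 + 6*H)
(n(-5, 2) + L((1 + 4)**2))*c(5) = ((-5 + 2) + (3 + 6*(1 + 4)**2))*5 = (-3 + (3 + 6*5**2))*5 = (-3 + (3 + 6*25))*5 = (-3 + (3 + 150))*5 = (-3 + 153)*5 = 150*5 = 750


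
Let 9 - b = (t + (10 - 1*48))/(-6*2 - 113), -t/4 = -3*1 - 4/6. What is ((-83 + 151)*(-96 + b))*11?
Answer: -4891172/75 ≈ -65216.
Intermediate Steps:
t = 44/3 (t = -4*(-3*1 - 4/6) = -4*(-3 - 4*⅙) = -4*(-3 - ⅔) = -4*(-11/3) = 44/3 ≈ 14.667)
b = 661/75 (b = 9 - (44/3 + (10 - 1*48))/(-6*2 - 113) = 9 - (44/3 + (10 - 48))/(-12 - 113) = 9 - (44/3 - 38)/(-125) = 9 - (-70)*(-1)/(3*125) = 9 - 1*14/75 = 9 - 14/75 = 661/75 ≈ 8.8133)
((-83 + 151)*(-96 + b))*11 = ((-83 + 151)*(-96 + 661/75))*11 = (68*(-6539/75))*11 = -444652/75*11 = -4891172/75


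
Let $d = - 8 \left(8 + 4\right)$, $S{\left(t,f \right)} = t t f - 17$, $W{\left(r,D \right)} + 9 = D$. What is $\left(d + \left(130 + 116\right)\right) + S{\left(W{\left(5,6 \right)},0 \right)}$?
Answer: $133$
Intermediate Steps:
$W{\left(r,D \right)} = -9 + D$
$S{\left(t,f \right)} = -17 + f t^{2}$ ($S{\left(t,f \right)} = t^{2} f - 17 = f t^{2} - 17 = -17 + f t^{2}$)
$d = -96$ ($d = \left(-8\right) 12 = -96$)
$\left(d + \left(130 + 116\right)\right) + S{\left(W{\left(5,6 \right)},0 \right)} = \left(-96 + \left(130 + 116\right)\right) - \left(17 + 0 \left(-9 + 6\right)^{2}\right) = \left(-96 + 246\right) - \left(17 + 0 \left(-3\right)^{2}\right) = 150 + \left(-17 + 0 \cdot 9\right) = 150 + \left(-17 + 0\right) = 150 - 17 = 133$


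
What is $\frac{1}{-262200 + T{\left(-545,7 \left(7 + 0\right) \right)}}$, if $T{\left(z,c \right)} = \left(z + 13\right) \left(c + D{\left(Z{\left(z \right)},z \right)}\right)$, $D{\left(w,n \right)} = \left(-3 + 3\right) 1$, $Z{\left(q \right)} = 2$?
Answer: $- \frac{1}{288268} \approx -3.469 \cdot 10^{-6}$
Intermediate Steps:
$D{\left(w,n \right)} = 0$ ($D{\left(w,n \right)} = 0 \cdot 1 = 0$)
$T{\left(z,c \right)} = c \left(13 + z\right)$ ($T{\left(z,c \right)} = \left(z + 13\right) \left(c + 0\right) = \left(13 + z\right) c = c \left(13 + z\right)$)
$\frac{1}{-262200 + T{\left(-545,7 \left(7 + 0\right) \right)}} = \frac{1}{-262200 + 7 \left(7 + 0\right) \left(13 - 545\right)} = \frac{1}{-262200 + 7 \cdot 7 \left(-532\right)} = \frac{1}{-262200 + 49 \left(-532\right)} = \frac{1}{-262200 - 26068} = \frac{1}{-288268} = - \frac{1}{288268}$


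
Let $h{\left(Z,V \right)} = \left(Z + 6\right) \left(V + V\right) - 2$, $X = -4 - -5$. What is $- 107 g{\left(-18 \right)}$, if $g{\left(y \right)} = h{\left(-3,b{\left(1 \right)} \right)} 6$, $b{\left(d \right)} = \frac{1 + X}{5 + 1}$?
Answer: $0$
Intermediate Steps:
$X = 1$ ($X = -4 + 5 = 1$)
$b{\left(d \right)} = \frac{1}{3}$ ($b{\left(d \right)} = \frac{1 + 1}{5 + 1} = \frac{2}{6} = 2 \cdot \frac{1}{6} = \frac{1}{3}$)
$h{\left(Z,V \right)} = -2 + 2 V \left(6 + Z\right)$ ($h{\left(Z,V \right)} = \left(6 + Z\right) 2 V - 2 = 2 V \left(6 + Z\right) - 2 = -2 + 2 V \left(6 + Z\right)$)
$g{\left(y \right)} = 0$ ($g{\left(y \right)} = \left(-2 + 12 \cdot \frac{1}{3} + 2 \cdot \frac{1}{3} \left(-3\right)\right) 6 = \left(-2 + 4 - 2\right) 6 = 0 \cdot 6 = 0$)
$- 107 g{\left(-18 \right)} = \left(-107\right) 0 = 0$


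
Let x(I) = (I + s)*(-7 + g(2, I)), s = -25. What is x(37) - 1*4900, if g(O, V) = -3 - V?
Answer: -5464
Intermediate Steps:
x(I) = (-25 + I)*(-10 - I) (x(I) = (I - 25)*(-7 + (-3 - I)) = (-25 + I)*(-10 - I))
x(37) - 1*4900 = (250 - 1*37² + 15*37) - 1*4900 = (250 - 1*1369 + 555) - 4900 = (250 - 1369 + 555) - 4900 = -564 - 4900 = -5464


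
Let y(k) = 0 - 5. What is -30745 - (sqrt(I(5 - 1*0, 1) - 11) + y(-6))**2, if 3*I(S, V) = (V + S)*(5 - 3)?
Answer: -30763 + 10*I*sqrt(7) ≈ -30763.0 + 26.458*I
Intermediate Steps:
y(k) = -5
I(S, V) = 2*S/3 + 2*V/3 (I(S, V) = ((V + S)*(5 - 3))/3 = ((S + V)*2)/3 = (2*S + 2*V)/3 = 2*S/3 + 2*V/3)
-30745 - (sqrt(I(5 - 1*0, 1) - 11) + y(-6))**2 = -30745 - (sqrt((2*(5 - 1*0)/3 + (2/3)*1) - 11) - 5)**2 = -30745 - (sqrt((2*(5 + 0)/3 + 2/3) - 11) - 5)**2 = -30745 - (sqrt(((2/3)*5 + 2/3) - 11) - 5)**2 = -30745 - (sqrt((10/3 + 2/3) - 11) - 5)**2 = -30745 - (sqrt(4 - 11) - 5)**2 = -30745 - (sqrt(-7) - 5)**2 = -30745 - (I*sqrt(7) - 5)**2 = -30745 - (-5 + I*sqrt(7))**2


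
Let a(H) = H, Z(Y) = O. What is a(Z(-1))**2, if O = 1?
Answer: 1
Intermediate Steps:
Z(Y) = 1
a(Z(-1))**2 = 1**2 = 1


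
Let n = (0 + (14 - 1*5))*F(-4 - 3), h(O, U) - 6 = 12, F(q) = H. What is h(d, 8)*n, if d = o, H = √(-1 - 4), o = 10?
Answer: 162*I*√5 ≈ 362.24*I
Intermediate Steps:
H = I*√5 (H = √(-5) = I*√5 ≈ 2.2361*I)
F(q) = I*√5
d = 10
h(O, U) = 18 (h(O, U) = 6 + 12 = 18)
n = 9*I*√5 (n = (0 + (14 - 1*5))*(I*√5) = (0 + (14 - 5))*(I*√5) = (0 + 9)*(I*√5) = 9*(I*√5) = 9*I*√5 ≈ 20.125*I)
h(d, 8)*n = 18*(9*I*√5) = 162*I*√5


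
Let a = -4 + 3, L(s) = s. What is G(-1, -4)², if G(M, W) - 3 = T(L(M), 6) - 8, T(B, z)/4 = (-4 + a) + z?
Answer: 1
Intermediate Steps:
a = -1
T(B, z) = -20 + 4*z (T(B, z) = 4*((-4 - 1) + z) = 4*(-5 + z) = -20 + 4*z)
G(M, W) = -1 (G(M, W) = 3 + ((-20 + 4*6) - 8) = 3 + ((-20 + 24) - 8) = 3 + (4 - 8) = 3 - 4 = -1)
G(-1, -4)² = (-1)² = 1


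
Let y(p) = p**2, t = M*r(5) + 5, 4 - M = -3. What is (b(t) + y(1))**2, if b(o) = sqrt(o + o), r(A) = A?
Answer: 81 + 8*sqrt(5) ≈ 98.889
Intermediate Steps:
M = 7 (M = 4 - 1*(-3) = 4 + 3 = 7)
t = 40 (t = 7*5 + 5 = 35 + 5 = 40)
b(o) = sqrt(2)*sqrt(o) (b(o) = sqrt(2*o) = sqrt(2)*sqrt(o))
(b(t) + y(1))**2 = (sqrt(2)*sqrt(40) + 1**2)**2 = (sqrt(2)*(2*sqrt(10)) + 1)**2 = (4*sqrt(5) + 1)**2 = (1 + 4*sqrt(5))**2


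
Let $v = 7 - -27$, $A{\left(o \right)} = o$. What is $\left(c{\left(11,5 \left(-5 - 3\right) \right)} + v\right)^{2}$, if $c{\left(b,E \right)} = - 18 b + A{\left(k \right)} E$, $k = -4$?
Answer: $16$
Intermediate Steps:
$c{\left(b,E \right)} = - 18 b - 4 E$
$v = 34$ ($v = 7 + 27 = 34$)
$\left(c{\left(11,5 \left(-5 - 3\right) \right)} + v\right)^{2} = \left(\left(\left(-18\right) 11 - 4 \cdot 5 \left(-5 - 3\right)\right) + 34\right)^{2} = \left(\left(-198 - 4 \cdot 5 \left(-8\right)\right) + 34\right)^{2} = \left(\left(-198 - -160\right) + 34\right)^{2} = \left(\left(-198 + 160\right) + 34\right)^{2} = \left(-38 + 34\right)^{2} = \left(-4\right)^{2} = 16$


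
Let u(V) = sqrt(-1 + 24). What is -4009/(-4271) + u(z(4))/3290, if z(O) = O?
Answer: 4009/4271 + sqrt(23)/3290 ≈ 0.94011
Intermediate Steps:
u(V) = sqrt(23)
-4009/(-4271) + u(z(4))/3290 = -4009/(-4271) + sqrt(23)/3290 = -4009*(-1/4271) + sqrt(23)*(1/3290) = 4009/4271 + sqrt(23)/3290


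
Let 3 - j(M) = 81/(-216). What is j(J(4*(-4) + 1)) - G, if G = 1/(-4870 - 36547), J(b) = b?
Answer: 1118267/331336 ≈ 3.3750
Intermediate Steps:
j(M) = 27/8 (j(M) = 3 - 81/(-216) = 3 - 81*(-1)/216 = 3 - 1*(-3/8) = 3 + 3/8 = 27/8)
G = -1/41417 (G = 1/(-41417) = -1/41417 ≈ -2.4145e-5)
j(J(4*(-4) + 1)) - G = 27/8 - 1*(-1/41417) = 27/8 + 1/41417 = 1118267/331336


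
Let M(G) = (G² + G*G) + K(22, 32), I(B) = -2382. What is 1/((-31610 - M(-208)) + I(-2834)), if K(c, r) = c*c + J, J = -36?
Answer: -1/120968 ≈ -8.2667e-6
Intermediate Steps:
K(c, r) = -36 + c² (K(c, r) = c*c - 36 = c² - 36 = -36 + c²)
M(G) = 448 + 2*G² (M(G) = (G² + G*G) + (-36 + 22²) = (G² + G²) + (-36 + 484) = 2*G² + 448 = 448 + 2*G²)
1/((-31610 - M(-208)) + I(-2834)) = 1/((-31610 - (448 + 2*(-208)²)) - 2382) = 1/((-31610 - (448 + 2*43264)) - 2382) = 1/((-31610 - (448 + 86528)) - 2382) = 1/((-31610 - 1*86976) - 2382) = 1/((-31610 - 86976) - 2382) = 1/(-118586 - 2382) = 1/(-120968) = -1/120968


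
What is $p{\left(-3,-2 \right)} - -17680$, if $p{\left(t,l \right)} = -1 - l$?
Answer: $17681$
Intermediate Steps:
$p{\left(-3,-2 \right)} - -17680 = \left(-1 - -2\right) - -17680 = \left(-1 + 2\right) + 17680 = 1 + 17680 = 17681$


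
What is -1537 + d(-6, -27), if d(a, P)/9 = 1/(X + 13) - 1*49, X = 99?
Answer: -221527/112 ≈ -1977.9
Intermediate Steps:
d(a, P) = -49383/112 (d(a, P) = 9*(1/(99 + 13) - 1*49) = 9*(1/112 - 49) = 9*(-5487/112) = -49383/112)
-1537 + d(-6, -27) = -1537 - 49383/112 = -221527/112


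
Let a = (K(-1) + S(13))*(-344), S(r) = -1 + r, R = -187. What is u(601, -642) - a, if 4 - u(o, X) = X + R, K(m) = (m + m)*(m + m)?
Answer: 6337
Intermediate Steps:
K(m) = 4*m² (K(m) = (2*m)*(2*m) = 4*m²)
u(o, X) = 191 - X (u(o, X) = 4 - (X - 187) = 4 - (-187 + X) = 4 + (187 - X) = 191 - X)
a = -5504 (a = (4*(-1)² + (-1 + 13))*(-344) = (4*1 + 12)*(-344) = (4 + 12)*(-344) = 16*(-344) = -5504)
u(601, -642) - a = (191 - 1*(-642)) - 1*(-5504) = (191 + 642) + 5504 = 833 + 5504 = 6337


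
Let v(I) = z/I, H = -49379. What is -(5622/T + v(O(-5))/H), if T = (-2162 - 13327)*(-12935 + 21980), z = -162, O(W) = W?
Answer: 4792820/6883481979 ≈ 0.00069628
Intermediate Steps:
T = -140098005 (T = -15489*9045 = -140098005)
v(I) = -162/I
-(5622/T + v(O(-5))/H) = -(5622/(-140098005) - 162/(-5)/(-49379)) = -(5622*(-1/140098005) - 162*(-⅕)*(-1/49379)) = -(-1874/46699335 + (162/5)*(-1/49379)) = -(-1874/46699335 - 162/246895) = -1*(-4792820/6883481979) = 4792820/6883481979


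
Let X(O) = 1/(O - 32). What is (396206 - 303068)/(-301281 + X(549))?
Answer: -24076173/77881138 ≈ -0.30914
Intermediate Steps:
X(O) = 1/(-32 + O)
(396206 - 303068)/(-301281 + X(549)) = (396206 - 303068)/(-301281 + 1/(-32 + 549)) = 93138/(-301281 + 1/517) = 93138/(-155762276/517) = 93138*(-517/155762276) = -24076173/77881138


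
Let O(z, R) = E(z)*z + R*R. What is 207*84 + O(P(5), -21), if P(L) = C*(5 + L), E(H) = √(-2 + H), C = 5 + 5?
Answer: 17829 + 700*√2 ≈ 18819.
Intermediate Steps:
C = 10
P(L) = 50 + 10*L (P(L) = 10*(5 + L) = 50 + 10*L)
O(z, R) = R² + z*√(-2 + z) (O(z, R) = √(-2 + z)*z + R*R = z*√(-2 + z) + R² = R² + z*√(-2 + z))
207*84 + O(P(5), -21) = 207*84 + ((-21)² + (50 + 10*5)*√(-2 + (50 + 10*5))) = 17388 + (441 + (50 + 50)*√(-2 + (50 + 50))) = 17388 + (441 + 100*√(-2 + 100)) = 17388 + (441 + 100*√98) = 17388 + (441 + 100*(7*√2)) = 17388 + (441 + 700*√2) = 17829 + 700*√2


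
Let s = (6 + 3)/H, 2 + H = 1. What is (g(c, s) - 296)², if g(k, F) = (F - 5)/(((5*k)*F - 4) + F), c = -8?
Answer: 10552631076/120409 ≈ 87640.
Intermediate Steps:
H = -1 (H = -2 + 1 = -1)
s = -9 (s = (6 + 3)/(-1) = 9*(-1) = -9)
g(k, F) = (-5 + F)/(-4 + F + 5*F*k) (g(k, F) = (-5 + F)/((5*F*k - 4) + F) = (-5 + F)/((-4 + 5*F*k) + F) = (-5 + F)/(-4 + F + 5*F*k))
(g(c, s) - 296)² = ((-5 - 9)/(-4 - 9 + 5*(-9)*(-8)) - 296)² = (-14/(-4 - 9 + 360) - 296)² = (-14/347 - 296)² = (-102726/347)² = 10552631076/120409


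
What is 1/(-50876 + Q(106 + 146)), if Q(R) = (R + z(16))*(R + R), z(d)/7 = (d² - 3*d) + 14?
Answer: 1/859348 ≈ 1.1637e-6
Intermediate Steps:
z(d) = 98 - 21*d + 7*d² (z(d) = 7*((d² - 3*d) + 14) = 7*(14 + d² - 3*d) = 98 - 21*d + 7*d²)
Q(R) = 2*R*(1554 + R) (Q(R) = (R + (98 - 21*16 + 7*16²))*(R + R) = (R + (98 - 336 + 7*256))*(2*R) = (R + (98 - 336 + 1792))*(2*R) = (R + 1554)*(2*R) = (1554 + R)*(2*R) = 2*R*(1554 + R))
1/(-50876 + Q(106 + 146)) = 1/(-50876 + 2*(106 + 146)*(1554 + (106 + 146))) = 1/(-50876 + 2*252*(1554 + 252)) = 1/(-50876 + 2*252*1806) = 1/(-50876 + 910224) = 1/859348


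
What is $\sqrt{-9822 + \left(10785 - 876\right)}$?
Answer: $\sqrt{87} \approx 9.3274$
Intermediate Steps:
$\sqrt{-9822 + \left(10785 - 876\right)} = \sqrt{-9822 + 9909} = \sqrt{87}$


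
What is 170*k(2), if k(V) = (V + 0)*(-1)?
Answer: -340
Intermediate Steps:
k(V) = -V (k(V) = V*(-1) = -V)
170*k(2) = 170*(-1*2) = 170*(-2) = -340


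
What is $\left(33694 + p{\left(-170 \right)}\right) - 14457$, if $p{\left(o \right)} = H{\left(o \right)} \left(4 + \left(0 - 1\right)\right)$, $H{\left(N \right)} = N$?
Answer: $18727$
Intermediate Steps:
$p{\left(o \right)} = 3 o$ ($p{\left(o \right)} = o \left(4 + \left(0 - 1\right)\right) = o \left(4 - 1\right) = o 3 = 3 o$)
$\left(33694 + p{\left(-170 \right)}\right) - 14457 = \left(33694 + 3 \left(-170\right)\right) - 14457 = \left(33694 - 510\right) - 14457 = 33184 - 14457 = 18727$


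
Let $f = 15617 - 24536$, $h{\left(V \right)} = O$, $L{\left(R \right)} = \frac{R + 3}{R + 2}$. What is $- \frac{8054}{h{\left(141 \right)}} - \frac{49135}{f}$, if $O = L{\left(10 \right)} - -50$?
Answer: $- \frac{831883757}{5467347} \approx -152.15$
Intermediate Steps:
$L{\left(R \right)} = \frac{3 + R}{2 + R}$
$O = \frac{613}{12}$ ($O = \frac{3 + 10}{2 + 10} - -50 = \frac{1}{12} \cdot 13 + 50 = \frac{13}{12} + 50 = \frac{613}{12} \approx 51.083$)
$h{\left(V \right)} = \frac{613}{12}$
$f = -8919$
$- \frac{8054}{h{\left(141 \right)}} - \frac{49135}{f} = - \frac{8054}{\frac{613}{12}} - \frac{49135}{-8919} = \left(-8054\right) \frac{12}{613} - - \frac{49135}{8919} = - \frac{96648}{613} + \frac{49135}{8919} = - \frac{831883757}{5467347}$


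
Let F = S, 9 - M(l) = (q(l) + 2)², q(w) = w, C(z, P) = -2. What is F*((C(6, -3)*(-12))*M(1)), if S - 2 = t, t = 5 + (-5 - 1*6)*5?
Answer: 0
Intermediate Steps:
M(l) = 9 - (2 + l)² (M(l) = 9 - (l + 2)² = 9 - (2 + l)²)
t = -50 (t = 5 + (-5 - 6)*5 = 5 - 11*5 = 5 - 55 = -50)
S = -48 (S = 2 - 50 = -48)
F = -48
F*((C(6, -3)*(-12))*M(1)) = -48*(-2*(-12))*(9 - (2 + 1)²) = -1152*(9 - 1*3²) = -1152*(9 - 1*9) = -1152*(9 - 9) = -1152*0 = -48*0 = 0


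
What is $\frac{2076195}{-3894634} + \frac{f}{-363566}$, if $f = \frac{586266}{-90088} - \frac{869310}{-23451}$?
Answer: $- \frac{132912842261377774803}{249285477667188872056} \approx -0.53318$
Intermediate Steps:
$f = \frac{10760979219}{352108948}$ ($f = 586266 \left(- \frac{1}{90088}\right) - - \frac{289770}{7817} = - \frac{293133}{45044} + \frac{289770}{7817} = \frac{10760979219}{352108948} \approx 30.561$)
$\frac{2076195}{-3894634} + \frac{f}{-363566} = \frac{2076195}{-3894634} + \frac{10760979219}{352108948 \left(-363566\right)} = 2076195 \left(- \frac{1}{3894634}\right) + \frac{10760979219}{352108948} \left(- \frac{1}{363566}\right) = - \frac{2076195}{3894634} - \frac{10760979219}{128014841788568} = - \frac{132912842261377774803}{249285477667188872056}$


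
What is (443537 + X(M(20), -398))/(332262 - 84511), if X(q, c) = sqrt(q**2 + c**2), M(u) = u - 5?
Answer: 443537/247751 + sqrt(158629)/247751 ≈ 1.7919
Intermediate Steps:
M(u) = -5 + u
X(q, c) = sqrt(c**2 + q**2)
(443537 + X(M(20), -398))/(332262 - 84511) = (443537 + sqrt((-398)**2 + (-5 + 20)**2))/(332262 - 84511) = (443537 + sqrt(158404 + 15**2))/247751 = (443537 + sqrt(158404 + 225))*(1/247751) = (443537 + sqrt(158629))*(1/247751) = 443537/247751 + sqrt(158629)/247751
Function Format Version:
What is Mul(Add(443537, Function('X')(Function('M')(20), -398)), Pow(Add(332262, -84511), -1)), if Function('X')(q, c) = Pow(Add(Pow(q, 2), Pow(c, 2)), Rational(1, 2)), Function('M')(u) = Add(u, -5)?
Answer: Add(Rational(443537, 247751), Mul(Rational(1, 247751), Pow(158629, Rational(1, 2)))) ≈ 1.7919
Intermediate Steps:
Function('M')(u) = Add(-5, u)
Function('X')(q, c) = Pow(Add(Pow(c, 2), Pow(q, 2)), Rational(1, 2))
Mul(Add(443537, Function('X')(Function('M')(20), -398)), Pow(Add(332262, -84511), -1)) = Mul(Add(443537, Pow(Add(Pow(-398, 2), Pow(Add(-5, 20), 2)), Rational(1, 2))), Pow(Add(332262, -84511), -1)) = Mul(Add(443537, Pow(Add(158404, Pow(15, 2)), Rational(1, 2))), Pow(247751, -1)) = Mul(Add(443537, Pow(Add(158404, 225), Rational(1, 2))), Rational(1, 247751)) = Mul(Add(443537, Pow(158629, Rational(1, 2))), Rational(1, 247751)) = Add(Rational(443537, 247751), Mul(Rational(1, 247751), Pow(158629, Rational(1, 2))))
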